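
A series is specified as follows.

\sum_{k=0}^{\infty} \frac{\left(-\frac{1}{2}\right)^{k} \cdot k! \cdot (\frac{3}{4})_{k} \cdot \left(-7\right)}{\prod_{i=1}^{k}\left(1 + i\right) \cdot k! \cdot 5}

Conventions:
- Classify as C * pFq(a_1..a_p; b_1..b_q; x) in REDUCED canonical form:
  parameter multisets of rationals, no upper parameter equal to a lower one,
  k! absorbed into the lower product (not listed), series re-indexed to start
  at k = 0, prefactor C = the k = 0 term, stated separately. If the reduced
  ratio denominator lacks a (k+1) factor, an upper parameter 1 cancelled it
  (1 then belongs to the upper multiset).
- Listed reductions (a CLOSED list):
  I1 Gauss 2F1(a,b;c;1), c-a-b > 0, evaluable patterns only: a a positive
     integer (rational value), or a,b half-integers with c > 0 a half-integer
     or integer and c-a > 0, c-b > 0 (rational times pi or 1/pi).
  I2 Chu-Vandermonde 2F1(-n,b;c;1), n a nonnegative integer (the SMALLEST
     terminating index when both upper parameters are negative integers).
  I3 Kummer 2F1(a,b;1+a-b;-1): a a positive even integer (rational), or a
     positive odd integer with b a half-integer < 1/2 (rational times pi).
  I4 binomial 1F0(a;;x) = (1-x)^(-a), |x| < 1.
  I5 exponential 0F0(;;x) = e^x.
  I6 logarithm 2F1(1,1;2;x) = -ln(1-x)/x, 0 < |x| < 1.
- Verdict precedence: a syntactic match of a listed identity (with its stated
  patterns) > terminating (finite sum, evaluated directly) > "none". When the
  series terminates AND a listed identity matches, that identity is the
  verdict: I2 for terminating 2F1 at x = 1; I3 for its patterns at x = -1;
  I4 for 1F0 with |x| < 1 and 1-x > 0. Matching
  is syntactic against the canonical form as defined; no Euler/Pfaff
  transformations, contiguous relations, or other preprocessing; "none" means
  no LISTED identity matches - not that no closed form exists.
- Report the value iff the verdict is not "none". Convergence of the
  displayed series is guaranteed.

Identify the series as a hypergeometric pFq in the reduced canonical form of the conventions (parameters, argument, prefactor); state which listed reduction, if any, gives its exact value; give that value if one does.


The series (x = -\frac{1}{2}) is 2F1: upper {\frac{3}{4}, 1}, lower {2}, prefactor -\frac{7}{5}. Verdict: none - this 2F1 at x = -\frac{1}{2} matches no listed pattern, and upper {\frac{3}{4}, 1} holds no stopper.

The tell: t_0 being -\frac{7}{5}, the factorial ratio (prefactor -7/5) (k+a-1)!/(a-1)! is a rising factorial (a)_k.
Ratio: r(k) = -\frac{1}{2} * (k+\frac{3}{4}) (k+1) / [(k+2) (k+1)] - rational in k. x = -\frac{1}{2}; t_0 = -\frac{7}{5}; negate the roots.


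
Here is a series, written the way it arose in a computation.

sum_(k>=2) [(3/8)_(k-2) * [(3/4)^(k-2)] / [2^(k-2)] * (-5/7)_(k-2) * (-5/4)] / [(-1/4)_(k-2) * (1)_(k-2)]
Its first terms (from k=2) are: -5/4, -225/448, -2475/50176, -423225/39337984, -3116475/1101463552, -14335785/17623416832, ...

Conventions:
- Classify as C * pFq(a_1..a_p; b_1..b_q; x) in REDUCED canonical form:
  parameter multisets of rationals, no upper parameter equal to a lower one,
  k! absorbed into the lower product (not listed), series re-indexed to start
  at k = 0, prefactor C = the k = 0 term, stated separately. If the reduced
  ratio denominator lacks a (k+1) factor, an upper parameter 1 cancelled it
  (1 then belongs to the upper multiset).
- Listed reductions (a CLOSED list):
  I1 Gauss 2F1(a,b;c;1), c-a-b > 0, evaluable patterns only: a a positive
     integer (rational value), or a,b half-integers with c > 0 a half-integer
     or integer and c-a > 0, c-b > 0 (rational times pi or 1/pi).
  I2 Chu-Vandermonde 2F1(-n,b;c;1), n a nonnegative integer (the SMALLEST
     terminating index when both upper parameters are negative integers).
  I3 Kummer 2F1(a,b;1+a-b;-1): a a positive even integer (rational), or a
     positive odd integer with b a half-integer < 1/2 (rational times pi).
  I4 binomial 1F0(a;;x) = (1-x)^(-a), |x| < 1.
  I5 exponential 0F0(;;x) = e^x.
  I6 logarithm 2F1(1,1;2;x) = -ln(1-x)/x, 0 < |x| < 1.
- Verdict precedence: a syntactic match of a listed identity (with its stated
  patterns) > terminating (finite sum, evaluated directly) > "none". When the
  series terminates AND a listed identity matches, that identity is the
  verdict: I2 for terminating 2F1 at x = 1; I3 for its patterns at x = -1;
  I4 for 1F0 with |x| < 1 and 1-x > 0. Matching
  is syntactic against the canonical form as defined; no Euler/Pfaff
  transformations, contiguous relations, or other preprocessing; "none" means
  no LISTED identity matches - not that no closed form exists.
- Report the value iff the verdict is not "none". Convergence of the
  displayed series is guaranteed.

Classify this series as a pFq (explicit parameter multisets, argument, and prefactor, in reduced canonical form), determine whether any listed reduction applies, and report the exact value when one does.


The tell: from the first term -5/4: the two k-th powers (prefactor -5/4) combine into one argument.
Adjacent-term ratio: r(k) = (3/8) * (k-5/7) (k+3/8) / [(k-1/4) (k+1)] - rational in k, leading ratio (3/8); with t_0 = -5/4, classification follows.

Classification (C = -5/4): 2F1 with upper {-5/7, 3/8}, lower {-1/4}, argument x = 3/8. Verdict: none - this 2F1 at x = 3/8 matches no listed pattern, and upper {-5/7, 3/8} holds no stopper.


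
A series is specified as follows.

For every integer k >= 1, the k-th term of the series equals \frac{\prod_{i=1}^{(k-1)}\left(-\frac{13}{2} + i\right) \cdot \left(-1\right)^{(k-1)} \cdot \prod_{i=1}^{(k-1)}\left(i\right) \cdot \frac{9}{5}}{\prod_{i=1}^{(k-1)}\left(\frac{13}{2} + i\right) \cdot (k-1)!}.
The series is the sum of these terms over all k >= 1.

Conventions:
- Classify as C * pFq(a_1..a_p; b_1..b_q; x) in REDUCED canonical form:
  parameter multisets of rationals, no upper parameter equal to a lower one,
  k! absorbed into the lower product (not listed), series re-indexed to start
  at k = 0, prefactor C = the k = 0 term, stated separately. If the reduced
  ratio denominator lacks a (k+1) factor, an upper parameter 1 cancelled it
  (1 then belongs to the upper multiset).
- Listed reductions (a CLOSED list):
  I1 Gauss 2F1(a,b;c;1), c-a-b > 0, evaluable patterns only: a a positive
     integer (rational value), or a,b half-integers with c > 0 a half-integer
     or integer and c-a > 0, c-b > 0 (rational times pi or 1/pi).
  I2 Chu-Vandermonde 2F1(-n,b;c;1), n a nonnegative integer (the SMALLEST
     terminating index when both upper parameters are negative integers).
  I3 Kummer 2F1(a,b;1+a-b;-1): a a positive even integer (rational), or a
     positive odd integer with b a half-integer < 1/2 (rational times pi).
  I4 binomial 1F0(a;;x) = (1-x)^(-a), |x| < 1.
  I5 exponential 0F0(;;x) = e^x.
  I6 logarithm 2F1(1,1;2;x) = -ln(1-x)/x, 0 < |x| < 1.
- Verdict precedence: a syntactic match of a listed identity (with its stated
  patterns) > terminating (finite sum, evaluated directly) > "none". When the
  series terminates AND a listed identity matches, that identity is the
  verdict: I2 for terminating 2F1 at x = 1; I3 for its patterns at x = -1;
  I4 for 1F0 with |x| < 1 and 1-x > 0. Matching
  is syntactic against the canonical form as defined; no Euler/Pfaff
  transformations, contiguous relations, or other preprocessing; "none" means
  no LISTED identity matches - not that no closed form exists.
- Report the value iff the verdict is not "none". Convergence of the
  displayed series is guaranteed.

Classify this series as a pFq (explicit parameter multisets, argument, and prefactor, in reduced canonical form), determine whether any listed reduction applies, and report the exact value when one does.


Reduced: x = -1, 2F1, upper = {-\frac{11}{2}, 1}, lower = {\frac{15}{2}}, C = \frac{9}{5}. Verdict at x = -1: Kummer's theorem (I3) matches (x = -1; c = \frac{15}{2} equals 1+a-b for upper {-\frac{11}{2}, 1}: listed pattern). Exact value: \frac{27027}{20480} \cdot \pi.

The tell: with t_0 = \frac{9}{5}, the lower running product (prefactor 9/5) is a rising factorial.
Adjacent-term ratio: r(k) = -1 * (k-\frac{11}{2}) (k+1) / [(k+\frac{15}{2}) (k+1)] ; factor over Q: parameters, x = -1, and C = \frac{9}{5}.


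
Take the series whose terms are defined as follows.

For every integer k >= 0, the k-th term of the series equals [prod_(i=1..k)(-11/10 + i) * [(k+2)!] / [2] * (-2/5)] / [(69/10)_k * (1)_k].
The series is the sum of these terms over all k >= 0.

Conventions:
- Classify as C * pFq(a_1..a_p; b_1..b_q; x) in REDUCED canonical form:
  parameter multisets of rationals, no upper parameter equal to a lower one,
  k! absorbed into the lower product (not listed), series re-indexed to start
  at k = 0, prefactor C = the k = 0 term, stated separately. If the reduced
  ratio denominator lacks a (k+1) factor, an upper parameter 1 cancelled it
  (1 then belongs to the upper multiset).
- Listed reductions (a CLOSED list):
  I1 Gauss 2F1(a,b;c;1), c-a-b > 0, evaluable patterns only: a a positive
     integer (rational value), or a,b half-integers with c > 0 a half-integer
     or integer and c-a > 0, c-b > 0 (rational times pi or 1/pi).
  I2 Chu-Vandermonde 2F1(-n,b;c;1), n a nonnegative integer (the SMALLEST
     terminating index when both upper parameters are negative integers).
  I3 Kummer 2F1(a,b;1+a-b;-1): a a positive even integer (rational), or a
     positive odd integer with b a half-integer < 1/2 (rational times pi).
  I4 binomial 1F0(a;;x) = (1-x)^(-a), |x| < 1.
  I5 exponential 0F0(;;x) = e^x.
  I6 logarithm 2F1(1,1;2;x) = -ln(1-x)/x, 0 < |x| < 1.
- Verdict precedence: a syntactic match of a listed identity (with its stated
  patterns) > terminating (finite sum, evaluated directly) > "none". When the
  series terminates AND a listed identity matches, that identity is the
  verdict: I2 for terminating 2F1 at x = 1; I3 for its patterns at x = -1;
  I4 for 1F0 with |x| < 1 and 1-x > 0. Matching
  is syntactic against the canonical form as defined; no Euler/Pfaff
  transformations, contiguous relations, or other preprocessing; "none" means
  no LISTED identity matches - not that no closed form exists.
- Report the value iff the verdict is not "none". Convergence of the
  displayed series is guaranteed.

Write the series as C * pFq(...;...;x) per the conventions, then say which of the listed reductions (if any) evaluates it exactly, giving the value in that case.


This is -2/5 * 2F1(-1/10, 3; 69/10; 1) in reduced canonical form. Verdict (x = 1): the Gauss summation I1 applies (x = 1: the Gamma ratio telescopes since c-a-b = 4 > 0 and a = 3 in Z>0). Sum: -37583/100000.

Structural cue: x = 1 and the factorial ratio (C = -2/5) (k+a-1)!/(a-1)! is a rising factorial (a)_k.
Adjacent-term ratio: r(k) = 1 * (k-1/10) (k+3) / [(k+69/10) (k+1)] - rational in k, leading ratio 1; with t_0 = -2/5, classification follows.


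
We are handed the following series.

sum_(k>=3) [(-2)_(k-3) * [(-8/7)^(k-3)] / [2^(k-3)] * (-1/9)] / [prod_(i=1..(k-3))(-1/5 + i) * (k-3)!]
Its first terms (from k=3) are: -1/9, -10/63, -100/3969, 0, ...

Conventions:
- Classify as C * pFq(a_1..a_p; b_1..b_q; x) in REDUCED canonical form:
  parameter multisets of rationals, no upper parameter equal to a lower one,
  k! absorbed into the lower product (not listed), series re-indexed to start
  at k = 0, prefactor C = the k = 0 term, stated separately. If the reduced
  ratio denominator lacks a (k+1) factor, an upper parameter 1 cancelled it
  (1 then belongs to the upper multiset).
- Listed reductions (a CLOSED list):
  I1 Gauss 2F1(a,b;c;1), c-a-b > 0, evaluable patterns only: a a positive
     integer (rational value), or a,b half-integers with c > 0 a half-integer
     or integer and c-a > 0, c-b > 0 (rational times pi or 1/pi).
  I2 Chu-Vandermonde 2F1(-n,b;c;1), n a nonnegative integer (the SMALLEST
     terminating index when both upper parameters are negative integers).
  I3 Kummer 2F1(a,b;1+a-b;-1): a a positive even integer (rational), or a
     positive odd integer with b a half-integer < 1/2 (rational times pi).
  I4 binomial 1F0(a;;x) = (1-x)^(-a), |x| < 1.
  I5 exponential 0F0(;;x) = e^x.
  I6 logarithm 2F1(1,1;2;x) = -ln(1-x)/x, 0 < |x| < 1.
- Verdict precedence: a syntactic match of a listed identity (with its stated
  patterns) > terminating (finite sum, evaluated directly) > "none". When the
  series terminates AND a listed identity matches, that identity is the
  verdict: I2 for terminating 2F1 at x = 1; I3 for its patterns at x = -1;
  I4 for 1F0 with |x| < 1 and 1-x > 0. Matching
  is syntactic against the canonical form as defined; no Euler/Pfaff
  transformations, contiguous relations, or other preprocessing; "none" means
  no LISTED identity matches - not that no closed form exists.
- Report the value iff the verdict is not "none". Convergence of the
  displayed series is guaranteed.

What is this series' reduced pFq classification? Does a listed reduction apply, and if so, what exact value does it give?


At argument -4/7: a 1F1 with upper {-2}, lower {4/5}, scaled by C = -1/9. Verdict: terminating (-2 upstairs). 3 nonzero terms in all; added directly. Hence: -1171/3969.

First insight: with t_0 = -1/9, the two k-th powers (C = -1/9) combine into one argument.
Ratio: r(k) = (-4/7) * (k-2) / [(k+4/5) (k+1)] - rational in k. x = (-4/7); t_0 = -1/9; negate the roots.


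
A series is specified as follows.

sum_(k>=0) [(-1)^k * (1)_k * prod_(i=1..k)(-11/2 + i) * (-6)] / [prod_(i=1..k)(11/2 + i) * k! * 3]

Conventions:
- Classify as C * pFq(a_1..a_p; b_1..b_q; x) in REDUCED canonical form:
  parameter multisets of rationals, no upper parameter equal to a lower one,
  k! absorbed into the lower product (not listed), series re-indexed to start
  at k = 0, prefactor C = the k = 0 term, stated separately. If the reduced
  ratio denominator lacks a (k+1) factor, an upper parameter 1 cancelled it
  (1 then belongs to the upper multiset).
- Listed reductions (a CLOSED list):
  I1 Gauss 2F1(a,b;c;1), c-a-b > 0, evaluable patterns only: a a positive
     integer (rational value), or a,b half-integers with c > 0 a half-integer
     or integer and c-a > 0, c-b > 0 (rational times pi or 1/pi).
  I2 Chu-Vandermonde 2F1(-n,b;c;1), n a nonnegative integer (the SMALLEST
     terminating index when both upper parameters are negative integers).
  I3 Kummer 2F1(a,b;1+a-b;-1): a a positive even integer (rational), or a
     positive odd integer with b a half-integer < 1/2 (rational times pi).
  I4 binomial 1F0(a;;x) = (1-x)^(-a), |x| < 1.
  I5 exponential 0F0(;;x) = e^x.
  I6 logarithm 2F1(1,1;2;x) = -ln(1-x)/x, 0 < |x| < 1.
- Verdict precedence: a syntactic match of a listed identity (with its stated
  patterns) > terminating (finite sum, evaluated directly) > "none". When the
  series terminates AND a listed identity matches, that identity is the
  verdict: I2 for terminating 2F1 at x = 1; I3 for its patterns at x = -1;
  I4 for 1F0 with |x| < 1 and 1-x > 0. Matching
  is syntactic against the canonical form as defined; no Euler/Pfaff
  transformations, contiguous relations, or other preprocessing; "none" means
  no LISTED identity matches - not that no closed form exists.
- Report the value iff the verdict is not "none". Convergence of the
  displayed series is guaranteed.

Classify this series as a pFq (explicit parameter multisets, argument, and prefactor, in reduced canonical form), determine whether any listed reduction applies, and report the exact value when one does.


Key step: x = (-1) and the running product (C = -2) telescopes to a rising factorial.
Consecutive-term ratio: r(k) = (-1) * (k-9/2) (k+1) / [(k+13/2) (k+1)] - rational in k, leading ratio (-1); with t_0 = -2, classification follows.

At argument -1: a 2F1 with upper {-9/2, 1}, lower {13/2}, scaled by C = -2. Verdict: Kummer's theorem (I3) applies (x = -1; c = 13/2 equals 1+a-b for upper {-9/2, 1}: listed pattern). Hence: (-693/512) * pi.


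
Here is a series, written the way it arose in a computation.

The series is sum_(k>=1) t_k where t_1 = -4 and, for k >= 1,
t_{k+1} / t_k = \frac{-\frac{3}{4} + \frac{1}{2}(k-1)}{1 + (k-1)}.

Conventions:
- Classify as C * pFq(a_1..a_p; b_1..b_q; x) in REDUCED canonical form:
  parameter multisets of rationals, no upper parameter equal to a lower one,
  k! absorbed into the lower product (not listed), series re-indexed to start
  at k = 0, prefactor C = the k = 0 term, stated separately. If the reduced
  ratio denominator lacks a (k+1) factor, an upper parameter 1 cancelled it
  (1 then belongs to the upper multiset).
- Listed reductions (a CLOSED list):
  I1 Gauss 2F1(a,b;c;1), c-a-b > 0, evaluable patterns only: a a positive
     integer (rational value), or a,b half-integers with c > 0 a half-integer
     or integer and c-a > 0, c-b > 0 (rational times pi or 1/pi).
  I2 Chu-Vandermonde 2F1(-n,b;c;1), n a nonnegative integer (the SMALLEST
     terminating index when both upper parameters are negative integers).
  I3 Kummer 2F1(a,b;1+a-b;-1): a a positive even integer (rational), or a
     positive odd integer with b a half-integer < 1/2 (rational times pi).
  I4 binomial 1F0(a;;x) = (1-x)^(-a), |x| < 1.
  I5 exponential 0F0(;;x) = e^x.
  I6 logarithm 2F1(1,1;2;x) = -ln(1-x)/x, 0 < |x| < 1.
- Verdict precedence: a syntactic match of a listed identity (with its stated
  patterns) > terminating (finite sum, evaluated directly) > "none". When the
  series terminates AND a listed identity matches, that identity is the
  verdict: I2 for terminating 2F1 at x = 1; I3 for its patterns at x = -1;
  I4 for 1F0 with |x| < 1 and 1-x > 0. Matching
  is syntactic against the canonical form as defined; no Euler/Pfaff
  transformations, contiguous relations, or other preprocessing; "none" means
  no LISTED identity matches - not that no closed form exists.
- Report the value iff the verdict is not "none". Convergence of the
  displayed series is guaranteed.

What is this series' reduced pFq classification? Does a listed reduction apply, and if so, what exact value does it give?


x = \frac{1}{2} here; the reduced form reads 1F0, upper {-\frac{3}{2}}, lower {-}, C = -4. Verdict: the I4 binomial reduction applies (the 1F0 binomial series: exponent 3/2, x = \frac{1}{2}). Exact value: \left(-4\right) \cdot \left(\frac{1}{2}\right)^{\frac{3}{2}}.

The tell: t_0 being -4, factor the ratio over Q (prefactor -4): negated roots = parameters.
Term ratio: r(k) = \frac{1}{2} * (k-\frac{3}{2}) / [(k+1)] - rational; roots negated = parameters, x = \frac{1}{2}, C = -4.


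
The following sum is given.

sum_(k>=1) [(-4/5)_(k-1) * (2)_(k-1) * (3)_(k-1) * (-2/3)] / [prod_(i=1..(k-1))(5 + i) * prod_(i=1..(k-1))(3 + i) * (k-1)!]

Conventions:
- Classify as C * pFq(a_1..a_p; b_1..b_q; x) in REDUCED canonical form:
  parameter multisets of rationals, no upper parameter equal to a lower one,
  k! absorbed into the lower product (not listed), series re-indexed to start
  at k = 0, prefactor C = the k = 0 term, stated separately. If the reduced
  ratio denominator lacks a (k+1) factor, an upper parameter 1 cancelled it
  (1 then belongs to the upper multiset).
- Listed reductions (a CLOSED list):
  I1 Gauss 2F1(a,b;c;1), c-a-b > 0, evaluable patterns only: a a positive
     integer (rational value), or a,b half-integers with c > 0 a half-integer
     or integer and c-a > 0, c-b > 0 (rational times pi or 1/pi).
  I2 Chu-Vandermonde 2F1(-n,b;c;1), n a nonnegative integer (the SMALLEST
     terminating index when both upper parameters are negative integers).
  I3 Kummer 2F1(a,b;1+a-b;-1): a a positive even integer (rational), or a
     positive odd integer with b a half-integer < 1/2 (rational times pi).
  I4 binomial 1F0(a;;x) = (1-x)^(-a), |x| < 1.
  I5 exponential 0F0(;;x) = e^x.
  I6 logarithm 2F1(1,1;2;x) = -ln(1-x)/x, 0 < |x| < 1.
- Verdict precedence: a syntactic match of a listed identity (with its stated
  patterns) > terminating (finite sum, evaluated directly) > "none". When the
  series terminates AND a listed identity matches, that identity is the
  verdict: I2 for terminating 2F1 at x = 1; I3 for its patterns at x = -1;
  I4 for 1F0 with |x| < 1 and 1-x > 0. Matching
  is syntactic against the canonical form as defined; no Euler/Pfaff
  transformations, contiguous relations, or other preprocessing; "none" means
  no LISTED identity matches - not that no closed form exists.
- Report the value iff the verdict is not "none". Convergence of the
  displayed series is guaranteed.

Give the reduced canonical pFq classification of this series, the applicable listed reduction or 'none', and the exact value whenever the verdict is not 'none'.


This is -2/3 * 3F2(-4/5, 2, 3; 4, 6; 1) in reduced canonical form. Verdict: none (x = 1): each listed identity misses the multisets {-4/5, 2, 3} ; {4, 6}.

Structural cue: x = 1 and the lower running product (C = -2/3, x = 1) is a rising factorial.
Step ratio: r(k) = 1 * (k-4/5) (k+2) (k+3) / [(k+4) (k+6) (k+1)] - rational; roots negated = parameters, x = 1, C = -2/3.


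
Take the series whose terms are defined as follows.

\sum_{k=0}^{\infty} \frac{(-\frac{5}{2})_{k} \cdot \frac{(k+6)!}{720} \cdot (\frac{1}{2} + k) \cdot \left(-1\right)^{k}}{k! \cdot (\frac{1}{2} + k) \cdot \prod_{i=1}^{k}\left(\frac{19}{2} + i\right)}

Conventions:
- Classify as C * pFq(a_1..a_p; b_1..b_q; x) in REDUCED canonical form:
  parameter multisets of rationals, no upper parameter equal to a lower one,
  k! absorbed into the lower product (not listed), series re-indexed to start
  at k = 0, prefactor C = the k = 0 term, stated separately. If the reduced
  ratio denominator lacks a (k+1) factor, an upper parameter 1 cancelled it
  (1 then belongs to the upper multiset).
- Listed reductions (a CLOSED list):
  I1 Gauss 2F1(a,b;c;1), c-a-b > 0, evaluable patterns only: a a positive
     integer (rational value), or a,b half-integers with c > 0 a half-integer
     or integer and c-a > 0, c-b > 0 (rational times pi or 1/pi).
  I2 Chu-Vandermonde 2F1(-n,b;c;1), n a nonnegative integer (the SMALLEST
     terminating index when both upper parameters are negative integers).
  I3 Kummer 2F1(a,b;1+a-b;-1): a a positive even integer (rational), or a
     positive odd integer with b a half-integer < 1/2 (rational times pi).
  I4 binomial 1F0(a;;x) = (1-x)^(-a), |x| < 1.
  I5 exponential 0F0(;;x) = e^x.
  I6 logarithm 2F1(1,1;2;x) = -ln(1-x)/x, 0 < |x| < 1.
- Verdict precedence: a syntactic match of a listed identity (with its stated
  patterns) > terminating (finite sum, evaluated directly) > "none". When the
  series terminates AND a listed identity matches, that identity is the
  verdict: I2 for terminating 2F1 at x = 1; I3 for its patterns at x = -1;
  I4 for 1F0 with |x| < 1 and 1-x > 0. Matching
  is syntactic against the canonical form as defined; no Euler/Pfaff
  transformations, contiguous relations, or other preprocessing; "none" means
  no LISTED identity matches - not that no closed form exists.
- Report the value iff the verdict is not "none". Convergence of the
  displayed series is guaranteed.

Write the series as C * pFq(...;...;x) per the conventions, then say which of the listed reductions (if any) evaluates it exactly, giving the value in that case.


Reduced: x = -1, 2F1, upper = {-\frac{5}{2}, 7}, lower = {\frac{21}{2}}, C = 1. Verdict: Kummer's theorem (I3) fires (x = -1; c = \frac{21}{2} equals 1+a-b for upper {-\frac{5}{2}, 7}: listed pattern). Its exact value is \frac{4849845}{4194304} \cdot \pi.

Key observation: x = -1 and the factorial ratio (C = 1) (k+a-1)!/(a-1)! is a rising factorial (a)_k.
Step ratio: r(k) = -1 * (k-\frac{5}{2}) (k+7) / [(k+\frac{21}{2}) (k+1)] - rational in k, leading ratio -1; with t_0 = 1, classification follows.


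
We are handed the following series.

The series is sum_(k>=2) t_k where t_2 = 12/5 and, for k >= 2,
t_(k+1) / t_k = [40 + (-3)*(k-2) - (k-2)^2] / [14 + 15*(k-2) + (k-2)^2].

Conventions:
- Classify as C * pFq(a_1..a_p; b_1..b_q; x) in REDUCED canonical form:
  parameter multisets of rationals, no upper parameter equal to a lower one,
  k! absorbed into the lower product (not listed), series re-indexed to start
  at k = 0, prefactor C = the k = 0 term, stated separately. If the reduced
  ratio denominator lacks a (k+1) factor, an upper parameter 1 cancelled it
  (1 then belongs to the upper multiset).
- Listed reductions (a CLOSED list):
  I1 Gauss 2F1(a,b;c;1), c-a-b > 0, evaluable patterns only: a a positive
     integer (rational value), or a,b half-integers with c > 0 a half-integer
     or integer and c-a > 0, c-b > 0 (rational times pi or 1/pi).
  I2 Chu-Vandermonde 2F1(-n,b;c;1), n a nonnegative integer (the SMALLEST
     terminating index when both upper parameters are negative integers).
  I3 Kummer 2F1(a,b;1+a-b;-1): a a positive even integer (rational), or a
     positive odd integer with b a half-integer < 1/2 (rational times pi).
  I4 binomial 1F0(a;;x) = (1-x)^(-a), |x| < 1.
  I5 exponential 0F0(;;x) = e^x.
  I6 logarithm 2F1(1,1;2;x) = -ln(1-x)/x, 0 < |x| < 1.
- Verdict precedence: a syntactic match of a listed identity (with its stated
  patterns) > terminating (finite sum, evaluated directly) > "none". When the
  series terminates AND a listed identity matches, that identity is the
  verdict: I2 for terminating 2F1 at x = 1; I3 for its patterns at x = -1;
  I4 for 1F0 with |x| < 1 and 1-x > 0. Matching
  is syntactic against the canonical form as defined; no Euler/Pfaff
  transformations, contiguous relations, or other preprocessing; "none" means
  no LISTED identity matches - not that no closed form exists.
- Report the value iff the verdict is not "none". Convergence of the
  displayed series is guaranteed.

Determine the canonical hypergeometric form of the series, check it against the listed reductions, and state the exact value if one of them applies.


First insight: t_0 = 12/5 here, and roots of the ratio polynomials (C = 12/5) are the negated parameters.
Term ratio: r(k) = (-1) * (k-5) (k+8) / [(k+14) (k+1)] - poly over poly, x = (-1) from leading terms; C = 12/5 at k = 0.

Canonical form: C = 12/5 times 2F1 with upper {-5, 8}, lower {14}, x = -1. Verdict (x = -1): the Kummer evaluation I3 applies (x = -1; c = 14 equals 1+a-b for upper {-5, 8}: listed pattern). Value: 858/35.


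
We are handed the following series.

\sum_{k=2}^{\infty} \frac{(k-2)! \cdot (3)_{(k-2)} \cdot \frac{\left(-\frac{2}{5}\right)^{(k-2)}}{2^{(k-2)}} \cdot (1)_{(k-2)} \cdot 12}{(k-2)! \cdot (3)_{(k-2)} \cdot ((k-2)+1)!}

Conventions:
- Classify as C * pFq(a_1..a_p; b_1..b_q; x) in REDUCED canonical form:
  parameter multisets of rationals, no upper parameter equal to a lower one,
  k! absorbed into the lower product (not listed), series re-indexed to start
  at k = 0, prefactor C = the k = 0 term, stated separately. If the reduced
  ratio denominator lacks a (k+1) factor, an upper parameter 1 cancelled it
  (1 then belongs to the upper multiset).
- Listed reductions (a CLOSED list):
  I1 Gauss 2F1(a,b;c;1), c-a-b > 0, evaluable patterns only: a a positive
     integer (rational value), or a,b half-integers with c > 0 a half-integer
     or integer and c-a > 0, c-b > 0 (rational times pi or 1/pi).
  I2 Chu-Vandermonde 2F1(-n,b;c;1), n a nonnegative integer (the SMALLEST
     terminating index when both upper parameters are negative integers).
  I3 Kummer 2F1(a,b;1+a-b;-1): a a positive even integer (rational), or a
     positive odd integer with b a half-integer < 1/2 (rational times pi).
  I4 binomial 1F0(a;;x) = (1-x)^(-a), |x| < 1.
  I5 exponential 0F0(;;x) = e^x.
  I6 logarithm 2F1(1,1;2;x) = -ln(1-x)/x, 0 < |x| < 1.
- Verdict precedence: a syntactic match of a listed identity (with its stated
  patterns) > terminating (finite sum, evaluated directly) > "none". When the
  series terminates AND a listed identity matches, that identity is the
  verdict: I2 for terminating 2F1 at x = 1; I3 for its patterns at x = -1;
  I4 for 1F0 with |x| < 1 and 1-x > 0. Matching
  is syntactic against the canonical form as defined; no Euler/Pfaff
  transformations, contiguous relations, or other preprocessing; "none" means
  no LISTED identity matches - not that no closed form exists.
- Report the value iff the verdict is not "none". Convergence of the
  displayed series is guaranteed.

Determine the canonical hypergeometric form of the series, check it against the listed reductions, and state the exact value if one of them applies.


The series (x = -\frac{1}{5}) is 2F1: upper {1, 1}, lower {2}, prefactor 12. Verdict at x = -\frac{1}{5}: the logarithmic series (I6) matches (the logarithm: parameters (1,1;2), x = -\frac{1}{5}). Value: 60 \cdot \ln\left(\frac{6}{5}\right).

Structural cue: with t_0 = 12, the two k-th powers (prefactor 12) combine into one argument.
Term ratio: r(k) = -\frac{1}{5} * (k+1) (k+1) / [(k+2) (k+1)] - poly over poly, x = -\frac{1}{5} from leading terms; C = 12 at k = 0.


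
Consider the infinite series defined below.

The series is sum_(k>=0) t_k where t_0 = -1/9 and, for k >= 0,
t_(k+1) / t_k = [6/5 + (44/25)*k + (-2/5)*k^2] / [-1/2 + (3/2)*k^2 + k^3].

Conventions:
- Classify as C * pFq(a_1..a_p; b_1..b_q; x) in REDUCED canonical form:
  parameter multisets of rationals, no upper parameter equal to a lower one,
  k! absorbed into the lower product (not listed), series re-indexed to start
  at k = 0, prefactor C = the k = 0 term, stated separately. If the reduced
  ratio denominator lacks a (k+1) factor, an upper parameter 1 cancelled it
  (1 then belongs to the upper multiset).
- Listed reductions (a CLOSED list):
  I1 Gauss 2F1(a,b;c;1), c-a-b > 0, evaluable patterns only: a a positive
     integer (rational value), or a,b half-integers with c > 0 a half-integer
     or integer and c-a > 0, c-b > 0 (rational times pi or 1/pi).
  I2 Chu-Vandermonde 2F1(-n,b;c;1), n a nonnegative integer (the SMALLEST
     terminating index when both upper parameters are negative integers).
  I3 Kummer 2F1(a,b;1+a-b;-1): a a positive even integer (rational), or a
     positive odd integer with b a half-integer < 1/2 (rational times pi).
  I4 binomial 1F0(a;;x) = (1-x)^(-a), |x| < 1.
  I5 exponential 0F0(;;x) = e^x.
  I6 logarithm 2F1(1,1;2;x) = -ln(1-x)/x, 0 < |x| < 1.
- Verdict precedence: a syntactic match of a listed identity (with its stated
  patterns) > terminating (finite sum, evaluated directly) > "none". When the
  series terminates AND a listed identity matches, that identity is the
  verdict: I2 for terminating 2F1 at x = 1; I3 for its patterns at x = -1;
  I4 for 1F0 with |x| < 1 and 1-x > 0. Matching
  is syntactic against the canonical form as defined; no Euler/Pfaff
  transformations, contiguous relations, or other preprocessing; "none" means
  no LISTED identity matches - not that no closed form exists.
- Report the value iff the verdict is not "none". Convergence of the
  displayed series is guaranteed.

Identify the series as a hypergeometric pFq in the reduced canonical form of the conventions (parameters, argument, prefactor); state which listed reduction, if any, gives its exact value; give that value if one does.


Canonical form: C = -1/9 times 2F2 with upper {-5, 3/5}, lower {-1/2, 1}, x = -2/5. Verdict: terminating. (-5)_k vanishes past k = 5, leaving a 6-term sum, computed directly. Sum: 26835325543/46142578125.

First insight: from the first term -1/9: the expanded ratio factors over Q; prefactor -1/9, roots give parameters.
Adjacent-term ratio: r(k) = (-2/5) * (k-5) (k+3/5) / [(k-1/2) (k+1) (k+1)] - rational in k, leading ratio (-2/5); with t_0 = -1/9, classification follows.


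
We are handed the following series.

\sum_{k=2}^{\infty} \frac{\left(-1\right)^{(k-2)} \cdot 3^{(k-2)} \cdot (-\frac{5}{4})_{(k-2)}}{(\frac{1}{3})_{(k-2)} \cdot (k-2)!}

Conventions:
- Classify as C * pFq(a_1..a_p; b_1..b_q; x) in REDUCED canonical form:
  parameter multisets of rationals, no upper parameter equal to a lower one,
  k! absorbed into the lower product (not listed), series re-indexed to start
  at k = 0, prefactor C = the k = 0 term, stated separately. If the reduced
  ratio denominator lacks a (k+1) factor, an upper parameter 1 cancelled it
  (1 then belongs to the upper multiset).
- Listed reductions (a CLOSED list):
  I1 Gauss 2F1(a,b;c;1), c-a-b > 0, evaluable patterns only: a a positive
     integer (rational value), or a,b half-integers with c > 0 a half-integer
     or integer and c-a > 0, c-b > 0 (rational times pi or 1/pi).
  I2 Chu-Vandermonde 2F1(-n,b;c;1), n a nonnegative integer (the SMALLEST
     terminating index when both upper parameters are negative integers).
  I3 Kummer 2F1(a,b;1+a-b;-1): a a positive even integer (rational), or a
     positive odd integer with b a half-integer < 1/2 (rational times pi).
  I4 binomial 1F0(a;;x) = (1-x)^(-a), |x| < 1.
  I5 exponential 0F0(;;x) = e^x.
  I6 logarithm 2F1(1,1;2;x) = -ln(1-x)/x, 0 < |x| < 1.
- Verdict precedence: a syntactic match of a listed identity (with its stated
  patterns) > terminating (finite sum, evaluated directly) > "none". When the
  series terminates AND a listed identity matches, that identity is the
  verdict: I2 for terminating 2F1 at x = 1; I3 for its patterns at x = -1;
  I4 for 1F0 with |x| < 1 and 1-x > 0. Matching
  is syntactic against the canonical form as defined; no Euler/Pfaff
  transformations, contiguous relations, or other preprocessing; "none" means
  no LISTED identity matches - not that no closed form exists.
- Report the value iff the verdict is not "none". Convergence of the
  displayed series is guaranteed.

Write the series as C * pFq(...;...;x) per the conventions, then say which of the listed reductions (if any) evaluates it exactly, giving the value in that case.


Classification (C = 1): 1F1 with upper {-\frac{5}{4}}, lower {\frac{1}{3}}, argument x = -3. Verdict: none. No listed pattern accepts 1F1(-\frac{5}{4}; \frac{1}{3}; -3).

First insight: with t_0 = 1, the (-1)^k factor (C = 1) folds into the argument's sign.
Term ratio: r(k) = -3 * (k-\frac{5}{4}) / [(k+\frac{1}{3}) (k+1)] ; factor over Q: parameters, x = -3, and C = 1.


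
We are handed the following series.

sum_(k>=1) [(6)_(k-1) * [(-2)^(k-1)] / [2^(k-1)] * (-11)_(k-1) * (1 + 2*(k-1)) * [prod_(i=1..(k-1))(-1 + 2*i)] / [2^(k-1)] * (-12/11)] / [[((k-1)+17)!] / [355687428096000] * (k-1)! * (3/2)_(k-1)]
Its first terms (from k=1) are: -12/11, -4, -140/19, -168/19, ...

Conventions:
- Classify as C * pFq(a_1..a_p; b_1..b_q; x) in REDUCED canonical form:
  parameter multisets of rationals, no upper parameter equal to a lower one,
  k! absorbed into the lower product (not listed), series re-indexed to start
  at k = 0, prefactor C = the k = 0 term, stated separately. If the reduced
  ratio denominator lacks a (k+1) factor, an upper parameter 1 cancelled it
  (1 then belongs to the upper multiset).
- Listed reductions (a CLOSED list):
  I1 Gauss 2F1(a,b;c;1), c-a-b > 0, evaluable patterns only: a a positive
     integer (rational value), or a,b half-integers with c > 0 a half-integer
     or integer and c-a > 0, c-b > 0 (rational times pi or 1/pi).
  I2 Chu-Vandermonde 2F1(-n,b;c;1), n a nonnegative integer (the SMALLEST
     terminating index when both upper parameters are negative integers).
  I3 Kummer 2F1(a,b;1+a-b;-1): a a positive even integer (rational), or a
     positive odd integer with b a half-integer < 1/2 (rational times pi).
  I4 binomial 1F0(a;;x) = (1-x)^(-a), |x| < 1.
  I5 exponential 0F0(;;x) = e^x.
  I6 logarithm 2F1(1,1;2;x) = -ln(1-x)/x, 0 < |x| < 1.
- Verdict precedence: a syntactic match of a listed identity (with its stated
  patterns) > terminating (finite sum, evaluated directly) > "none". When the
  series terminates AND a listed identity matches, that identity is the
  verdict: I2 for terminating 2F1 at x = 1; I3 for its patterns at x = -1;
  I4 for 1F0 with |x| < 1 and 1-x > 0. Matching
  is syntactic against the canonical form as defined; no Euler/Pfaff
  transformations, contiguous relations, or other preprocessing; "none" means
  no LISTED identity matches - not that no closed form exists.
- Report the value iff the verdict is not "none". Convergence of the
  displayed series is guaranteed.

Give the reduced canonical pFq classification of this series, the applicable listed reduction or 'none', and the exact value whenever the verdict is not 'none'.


Structural cue: x = (-1) and the denominator's factorial ratio (prefactor -12/11) is a lower Pochhammer.
Adjacent-term ratio: r(k) = (-1) * (k-11) (k+6) / [(k+18) (k+1)] - poly over poly, x = (-1) from leading terms; C = -12/11 at k = 0.

Classification (C = -12/11): 2F1 with upper {-11, 6}, lower {18}, argument x = -1. Verdict: the Kummer evaluation I3 matches (x = -1; c = 18 equals 1+a-b for upper {-11, 6}: listed pattern). Its exact value is -408/11.


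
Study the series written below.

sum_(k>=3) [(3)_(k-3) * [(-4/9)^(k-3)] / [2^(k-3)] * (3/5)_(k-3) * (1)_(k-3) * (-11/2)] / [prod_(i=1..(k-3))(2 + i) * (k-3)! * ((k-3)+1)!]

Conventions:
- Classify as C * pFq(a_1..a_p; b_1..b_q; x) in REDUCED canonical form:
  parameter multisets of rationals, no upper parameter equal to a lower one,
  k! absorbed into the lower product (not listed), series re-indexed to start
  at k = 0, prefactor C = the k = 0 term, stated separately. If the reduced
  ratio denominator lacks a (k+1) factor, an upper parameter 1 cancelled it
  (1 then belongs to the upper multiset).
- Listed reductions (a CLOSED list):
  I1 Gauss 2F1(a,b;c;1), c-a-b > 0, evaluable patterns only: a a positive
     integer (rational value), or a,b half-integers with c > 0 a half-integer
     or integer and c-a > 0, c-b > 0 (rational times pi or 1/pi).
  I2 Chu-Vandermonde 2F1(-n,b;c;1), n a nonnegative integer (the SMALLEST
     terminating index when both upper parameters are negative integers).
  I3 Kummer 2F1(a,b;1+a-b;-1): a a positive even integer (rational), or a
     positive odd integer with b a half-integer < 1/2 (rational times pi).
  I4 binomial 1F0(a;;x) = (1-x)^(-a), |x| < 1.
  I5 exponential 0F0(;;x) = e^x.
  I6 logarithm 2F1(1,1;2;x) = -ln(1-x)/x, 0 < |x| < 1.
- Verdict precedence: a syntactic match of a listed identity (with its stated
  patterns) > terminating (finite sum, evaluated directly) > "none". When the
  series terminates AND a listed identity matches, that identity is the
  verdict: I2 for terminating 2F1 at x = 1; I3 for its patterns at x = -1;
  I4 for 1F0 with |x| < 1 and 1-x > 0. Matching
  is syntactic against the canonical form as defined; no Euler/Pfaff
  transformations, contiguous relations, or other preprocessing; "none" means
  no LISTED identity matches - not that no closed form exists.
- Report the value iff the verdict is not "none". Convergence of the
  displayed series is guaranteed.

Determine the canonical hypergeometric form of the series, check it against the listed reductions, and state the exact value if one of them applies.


Classification (C = -11/2): 2F1 with upper {3/5, 1}, lower {2}, argument x = -2/9. Verdict: no listed reduction: x = -2/9 and upper {3/5, 1} fail every I1-I6 pattern.

Key step: x = (-2/9) and the denominator's factorial ratio (prefactor -11/2) is a lower Pochhammer.
Consecutive-term ratio: r(k) = (-2/9) * (k+3/5) (k+1) / [(k+2) (k+1)] - rational; roots negated = parameters, x = (-2/9), C = -11/2.


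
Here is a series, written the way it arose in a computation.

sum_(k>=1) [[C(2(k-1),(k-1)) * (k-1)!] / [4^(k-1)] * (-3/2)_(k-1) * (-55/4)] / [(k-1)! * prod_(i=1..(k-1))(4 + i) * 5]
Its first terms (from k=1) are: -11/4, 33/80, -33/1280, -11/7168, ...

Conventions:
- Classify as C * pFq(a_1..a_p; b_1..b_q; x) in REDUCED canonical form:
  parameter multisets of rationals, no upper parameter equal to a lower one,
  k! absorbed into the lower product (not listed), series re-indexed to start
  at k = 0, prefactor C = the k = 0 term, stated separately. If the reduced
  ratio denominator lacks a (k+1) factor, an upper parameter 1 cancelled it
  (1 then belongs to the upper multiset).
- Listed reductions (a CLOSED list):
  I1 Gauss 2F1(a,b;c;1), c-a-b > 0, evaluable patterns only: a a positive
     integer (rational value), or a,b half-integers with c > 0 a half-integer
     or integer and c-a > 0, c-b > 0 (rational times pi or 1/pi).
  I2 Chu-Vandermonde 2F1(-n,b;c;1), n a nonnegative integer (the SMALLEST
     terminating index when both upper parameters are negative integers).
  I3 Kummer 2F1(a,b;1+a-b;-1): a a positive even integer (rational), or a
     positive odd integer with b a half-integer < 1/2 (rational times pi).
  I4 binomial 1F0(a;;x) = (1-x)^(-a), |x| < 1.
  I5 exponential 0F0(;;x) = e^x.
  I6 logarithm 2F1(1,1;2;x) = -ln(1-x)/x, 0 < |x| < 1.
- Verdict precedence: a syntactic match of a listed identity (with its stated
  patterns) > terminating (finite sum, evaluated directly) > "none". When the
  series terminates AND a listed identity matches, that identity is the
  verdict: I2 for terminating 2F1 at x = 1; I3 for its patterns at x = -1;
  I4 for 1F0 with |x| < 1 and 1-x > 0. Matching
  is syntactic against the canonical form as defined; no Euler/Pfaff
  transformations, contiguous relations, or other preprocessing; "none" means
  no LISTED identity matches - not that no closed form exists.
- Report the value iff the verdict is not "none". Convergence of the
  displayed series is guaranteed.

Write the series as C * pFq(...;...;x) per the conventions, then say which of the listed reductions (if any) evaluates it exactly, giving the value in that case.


The series (x = 1) is 2F1: upper {-3/2, 1/2}, lower {5}, prefactor -11/4. Verdict (x = 1): the half-integer Gauss pattern (I1) applies (x = 1; upper {-3/2, 1/2} half-integers, c = 5 in the evaluable pattern). Exact value: (-16384/2205) / pi.

Key observation: t_0 = -11/4 here, and the constant factors (C = -11/4) combine into one prefactor.
Step ratio: r(k) = 1 * (k-3/2) (k+1/2) / [(k+5) (k+1)] ; factor over Q: parameters, x = 1, and C = -11/4.
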